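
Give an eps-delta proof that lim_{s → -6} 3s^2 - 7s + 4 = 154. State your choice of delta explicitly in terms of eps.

delta = min(2, eps/49)

Let eps > 0. We want delta > 0 such that 0 < |s + 6| < delta implies |(3s^2 - 7s + 4) − 154| < eps.
(3s^2 - 7s + 4) − 154 = 3s^2 - 7s - 150 = (s + 6)(3s - 25).
So |(3s^2 - 7s + 4) − 154| = |s + 6|·|3s - 25|.
Assume first that |s + 6| < 2, so |s| < 8. Then |3s - 25| ≤ 3·8 + 25 = 49.
Hence |(3s^2 - 7s + 4) − 154| ≤ 49|s + 6| < eps provided |s + 6| < eps/49.
Take delta = min(2, eps/49). Then 0 < |s + 6| < delta gives both |s + 6| < 2 and |s + 6| < eps/49, so |(3s^2 - 7s + 4) − 154| < eps.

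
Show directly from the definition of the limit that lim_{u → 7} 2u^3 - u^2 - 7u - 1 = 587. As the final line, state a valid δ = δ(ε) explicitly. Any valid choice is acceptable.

δ = min(1, ε/316)

Fix ε > 0. We want δ > 0 such that 0 < |u − 7| < δ implies |(2u^3 - u^2 - 7u - 1) − 587| < ε.
(2u^3 - u^2 - 7u - 1) − 587 = 2u^3 - u^2 - 7u - 588 = (u − 7)(2u^2 + 13u + 84).
So |(2u^3 - u^2 - 7u - 1) − 587| = |u − 7|·|2u^2 + 13u + 84|.
Assume first that |u − 7| < 1, so |u| < 8. Then |2u^2 + 13u + 84| ≤ 2·8^2 + 13·8 + 84 = 316.
Hence |(2u^3 - u^2 - 7u - 1) − 587| ≤ 316|u − 7| < ε provided |u − 7| < ε/316.
Take δ = min(1, ε/316). Then 0 < |u − 7| < δ gives both |u − 7| < 1 and |u − 7| < ε/316, so |(2u^3 - u^2 - 7u - 1) − 587| < ε.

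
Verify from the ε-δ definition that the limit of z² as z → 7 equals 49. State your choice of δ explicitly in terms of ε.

Suppose ε > 0. We seek δ > 0 with 0 < |z − 7| < δ ⇒ |z² − 49| < ε.
Factor: z² − 49 = (z − 7)(z + 7), so |z² − 49| = |z − 7|·|z + 7|.
Impose δ ≤ 1 so that |z| < 8; then |z + 7| ≤ 15.
Hence |z² − 49| ≤ 15|z − 7|, which is < ε once |z − 7| < ε/15.
Take δ = min(1, ε/15). If 0 < |z − 7| < δ then both bounds hold and |z² − 49| ≤ 15|z − 7| < 15·(ε/15) = ε.

δ = min(1, ε/15)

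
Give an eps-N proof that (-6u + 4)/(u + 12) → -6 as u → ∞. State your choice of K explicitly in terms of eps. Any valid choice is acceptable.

K = 76/eps

Fix eps > 0. We seek K > 0 such that u > K implies |(-6u + 4)/(u + 12) + 6| < eps.
(-6u + 4)/(u + 12) + 6 = ((-6u + 4) − (-6)(u + 12)) / ((u + 12)) = 76/((u + 12)).
For u > 0 we have u + 12 > u, so |(-6u + 4)/(u + 12) + 6| = 76/((u + 12)) < 76/(u) = 76/u.
Thus |(-6u + 4)/(u + 12) + 6| < eps whenever u > 76/eps.
Take K = 76/eps. If u > K then |(-6u + 4)/(u + 12) + 6| < 76/u < eps.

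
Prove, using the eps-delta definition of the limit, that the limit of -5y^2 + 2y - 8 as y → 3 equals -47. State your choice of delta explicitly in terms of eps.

delta = min(1, eps/33)

Let eps > 0 be given. We want delta > 0 such that 0 < |y − 3| < delta implies |(-5y^2 + 2y - 8) + 47| < eps.
(-5y^2 + 2y - 8) + 47 = -5y^2 + 2y + 39 = (y − 3)(-5y - 13).
So |(-5y^2 + 2y - 8) + 47| = |y − 3|·|-5y - 13|.
Require delta ≤ 1. Then |y − 3| < 1 gives |y| < 4, and by the triangle inequality |-5y - 13| ≤ 5·4 + 13 = 33.
Hence |(-5y^2 + 2y - 8) + 47| ≤ 33|y − 3| < eps provided |y − 3| < eps/33.
Choosing delta = min(1, eps/33) ensures both conditions, hence |(-5y^2 + 2y - 8) + 47| < eps.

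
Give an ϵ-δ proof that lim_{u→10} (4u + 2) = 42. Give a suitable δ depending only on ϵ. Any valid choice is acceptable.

Suppose ϵ > 0. We need δ > 0 so that 0 < |u − 10| < δ implies |(4u + 2) − 42| < ϵ.
Since (4u + 2) − 42 = 4(u − 10), we have |(4u + 2) − 42| = 4|u − 10|.
So 4|u − 10| < ϵ exactly when |u − 10| < ϵ/4.
Take δ = ϵ/4. If 0 < |u − 10| < δ then |(4u + 2) − 42| = 4|u − 10| < 4·(ϵ/4) = ϵ.

δ = ϵ/4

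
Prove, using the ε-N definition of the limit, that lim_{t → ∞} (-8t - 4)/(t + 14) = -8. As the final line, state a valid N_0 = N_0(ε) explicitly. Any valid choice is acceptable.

Let ε > 0. We seek N_0 > 0 such that t > N_0 implies |(-8t - 4)/(t + 14) + 8| < ε.
(-8t - 4)/(t + 14) + 8 = ((-8t - 4) − (-8)(t + 14)) / ((t + 14)) = 108/((t + 14)).
For t > 0 we have t + 14 > t, so |(-8t - 4)/(t + 14) + 8| = 108/((t + 14)) < 108/(t) = 108/t.
Thus |(-8t - 4)/(t + 14) + 8| < ε whenever t > 108/ε.
Take N_0 = 108/ε. If t > N_0 then |(-8t - 4)/(t + 14) + 8| < 108/t < ε.

N_0 = 108/ε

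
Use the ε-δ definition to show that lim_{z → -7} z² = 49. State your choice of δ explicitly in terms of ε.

δ = min(1, ε/15)

Let ε > 0 be given. We seek δ > 0 with 0 < |z + 7| < δ ⇒ |z² − 49| < ε.
Factor: z² − 49 = (z + 7)(z - 7), so |z² − 49| = |z + 7|·|z - 7|.
Restrict δ ≤ 1. Then |z + 7| < 1 gives |z| < 8, so by the triangle inequality |z - 7| ≤ 8 + 7 = 15.
Hence |z² − 49| ≤ 15|z + 7|, which is < ε once |z + 7| < ε/15.
Take δ = min(1, ε/15). If 0 < |z + 7| < δ then both bounds hold and |z² − 49| ≤ 15|z + 7| < 15·(ε/15) = ε.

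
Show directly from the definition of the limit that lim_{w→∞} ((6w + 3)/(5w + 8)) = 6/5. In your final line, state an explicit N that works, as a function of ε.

N = (33/25)/ε

Let ε > 0 be given. We seek N > 0 such that w > N implies |(6w + 3)/(5w + 8) − (6/5)| < ε.
(6w + 3)/(5w + 8) − (6/5) = (5(6w + 3) − 6(5w + 8)) / (5(5w + 8)) = -33/(5(5w + 8)).
For w > 0 we have 5w + 8 > 5w, so |(6w + 3)/(5w + 8) − (6/5)| = 33/(5(5w + 8)) < 33/(5·5w) = (33/25)/w.
Thus |(6w + 3)/(5w + 8) − (6/5)| < ε whenever w > (33/25)/ε.
Take N = (33/25)/ε. If w > N then |(6w + 3)/(5w + 8) − (6/5)| < (33/25)/w < ε.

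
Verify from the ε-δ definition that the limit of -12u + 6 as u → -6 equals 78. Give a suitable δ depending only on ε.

δ = ε/12

Let ε > 0 be given. We need δ > 0 so that 0 < |u + 6| < δ implies |(-12u + 6) − 78| < ε.
Since (-12u + 6) − 78 = -12(u + 6), we have |(-12u + 6) − 78| = 12|u + 6|.
Thus it suffices that |u + 6| < ε/12.
Choosing δ = ε/12 gives |(-12u + 6) − 78| = 12|u + 6| < ε whenever |u + 6| < δ.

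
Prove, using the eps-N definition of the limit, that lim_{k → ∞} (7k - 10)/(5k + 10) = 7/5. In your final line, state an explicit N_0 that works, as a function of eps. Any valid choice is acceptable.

N_0 = (24/5)/eps

Fix eps > 0. For k ≥ 1, |(7k - 10)/(5k + 10) − (7/5)| = |-120|/(5(5k + 10)) = 120/(5(5k + 10)).
Since 5k + 10 ≥ 5k for k ≥ 1, this is ≤ 120/(5·5k) = (24/5)/k.
So |(7k - 10)/(5k + 10) − (7/5)| < eps whenever k > (24/5)/eps.
Take N_0 = (24/5)/eps. If k > N_0 then |(7k - 10)/(5k + 10) − (7/5)| ≤ (24/5)/k < eps.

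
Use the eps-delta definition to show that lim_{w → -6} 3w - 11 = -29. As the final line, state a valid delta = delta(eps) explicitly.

delta = eps/3

Let eps > 0 be given. We need delta > 0 so that 0 < |w + 6| < delta implies |(3w - 11) + 29| < eps.
|(3w - 11) + 29| = |3w + 18| = 3|w + 6|.
Thus it suffices that |w + 6| < eps/3.
Choosing delta = eps/3 gives |(3w - 11) + 29| = 3|w + 6| < eps whenever |w + 6| < delta.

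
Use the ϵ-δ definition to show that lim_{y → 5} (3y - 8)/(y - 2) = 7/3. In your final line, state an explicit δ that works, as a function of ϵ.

δ = min(3/2, (9/4)ϵ)

Suppose ϵ > 0. We want δ > 0 with 0 < |y − 5| < δ ⇒ |(3y - 8)/(y - 2) − (7/3)| < ϵ.
Combining over a common denominator, (3y - 8)/(y - 2) − (7/3) = [(3y - 8)·3 − 7·(y - 2)] / [3·(y - 2)] = 2(y − 5) / (3(y - 2)).
So |(3y - 8)/(y - 2) − (7/3)| = 2|y − 5| / (3·|y − 2|).
Require δ ≤ 3/2, so |y − 2| ≥ |3| − |y − 5| > 3 − 3/2 = 3/2.
Hence |(3y - 8)/(y - 2) − (7/3)| < 2|y − 5|/(3·(3/2)) = (4/9)|y − 5|, which is < ϵ once |y − 5| < (9/4)ϵ.
Take δ = min(3/2, (9/4)ϵ). Then 0 < |y − 5| < δ forces both bounds, so |(3y - 8)/(y - 2) − (7/3)| < ϵ.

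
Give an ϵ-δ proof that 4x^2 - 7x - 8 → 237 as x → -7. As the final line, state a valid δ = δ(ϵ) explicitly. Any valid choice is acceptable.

Let ϵ > 0. We want δ > 0 such that 0 < |x + 7| < δ implies |(4x^2 - 7x - 8) − 237| < ϵ.
(4x^2 - 7x - 8) − 237 = 4x^2 - 7x - 245 = (x + 7)(4x - 35).
So |(4x^2 - 7x - 8) − 237| = |x + 7|·|4x - 35|.
Require δ ≤ 1. Then |x + 7| < 1 gives |x| < 8, and by the triangle inequality |4x - 35| ≤ 4·8 + 35 = 67.
Hence |(4x^2 - 7x - 8) − 237| ≤ 67|x + 7| < ϵ provided |x + 7| < ϵ/67.
Choosing δ = min(1, ϵ/67) ensures both conditions, hence |(4x^2 - 7x - 8) − 237| < ϵ.

δ = min(1, ϵ/67)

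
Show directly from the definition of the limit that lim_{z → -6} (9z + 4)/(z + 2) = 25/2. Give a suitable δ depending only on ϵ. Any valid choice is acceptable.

δ = min(2, (4/7)ϵ)

Suppose ϵ > 0. We want δ > 0 with 0 < |z + 6| < δ ⇒ |(9z + 4)/(z + 2) − (25/2)| < ϵ.
Combining over a common denominator, (9z + 4)/(z + 2) − (25/2) = [(9z + 4)·(-4) − (-50)·(z + 2)] / [(-4)·(z + 2)] = 14(z + 6) / ((-4)(z + 2)).
So |(9z + 4)/(z + 2) − (25/2)| = 14|z + 6| / (4·|z + 2|).
Restrict δ ≤ 2. Then |z + 6| < 2 gives |z + 2| = |(z + 6) + (-4)| ≥ 4 − 2 = 2.
Hence |(9z + 4)/(z + 2) − (25/2)| < 14|z + 6|/(4·2) = (7/4)|z + 6|, which is < ϵ once |z + 6| < (4/7)ϵ.
Take δ = min(2, (4/7)ϵ). Then 0 < |z + 6| < δ forces both bounds, so |(9z + 4)/(z + 2) − (25/2)| < ϵ.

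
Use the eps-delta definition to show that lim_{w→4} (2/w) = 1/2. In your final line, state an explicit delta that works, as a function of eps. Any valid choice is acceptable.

delta = min(2, 4eps)

Let eps > 0 be given. We seek delta > 0 such that 0 < |w − 4| < delta implies |2/w − (1/2)| < eps.
|2/w − (1/2)| = 2·|4 − w|/(4·|w|) = 2|w − 4|/(4|w|).
Require delta ≤ 2 so that |w| > 4 − 2 = 2, hence 4|w| > 8.
Then |2/w − (1/2)| < 2|w − 4|/8, which is < eps when |w − 4| < 4eps.
Take delta = min(2, 4eps). Then 0 < |w − 4| < delta gives both |w − 4| < 2 and |w − 4| < 4eps, so |2/w − (1/2)| < eps.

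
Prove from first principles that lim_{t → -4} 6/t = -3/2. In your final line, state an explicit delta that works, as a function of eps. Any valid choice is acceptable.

Fix eps > 0. We seek delta > 0 such that 0 < |t + 4| < delta implies |6/t + 3/2| < eps.
|6/t + 3/2| = 6·|-4 − t|/(4·|t|) = 6|t + 4|/(4|t|).
Require delta ≤ 2 so that |t| > 4 − 2 = 2, hence 4|t| > 8.
Then |6/t + 3/2| < 6|t + 4|/8, which is < eps when |t + 4| < (4/3)eps.
Take delta = min(2, (4/3)eps). Then 0 < |t + 4| < delta gives both |t + 4| < 2 and |t + 4| < (4/3)eps, so |6/t + 3/2| < eps.

delta = min(2, (4/3)eps)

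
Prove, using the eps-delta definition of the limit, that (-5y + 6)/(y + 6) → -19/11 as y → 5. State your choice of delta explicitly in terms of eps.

delta = min(11/2, (121/72)eps)

Fix eps > 0. We want delta > 0 with 0 < |y − 5| < delta ⇒ |(-5y + 6)/(y + 6) + 19/11| < eps.
Combining over a common denominator, (-5y + 6)/(y + 6) + 19/11 = [(-5y + 6)·11 − (-19)·(y + 6)] / [11·(y + 6)] = -36(y − 5) / (11(y + 6)).
So |(-5y + 6)/(y + 6) + 19/11| = 36|y − 5| / (11·|y + 6|).
Require delta ≤ 11/2, so |y + 6| ≥ |11| − |y − 5| > 11 − 11/2 = 11/2.
Hence |(-5y + 6)/(y + 6) + 19/11| < 36|y − 5|/(11·(11/2)) = (72/121)|y − 5|, which is < eps once |y − 5| < (121/72)eps.
Take delta = min(11/2, (121/72)eps). Then 0 < |y − 5| < delta forces both bounds, so |(-5y + 6)/(y + 6) + 19/11| < eps.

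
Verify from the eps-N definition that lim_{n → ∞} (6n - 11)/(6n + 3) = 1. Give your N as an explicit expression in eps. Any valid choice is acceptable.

Let eps > 0. For n ≥ 1, |(6n - 11)/(6n + 3) − 1| = |-84|/(6(6n + 3)) = 84/(6(6n + 3)).
Since 6n + 3 ≥ 6n for n ≥ 1, this is ≤ 84/(6·6n) = (7/3)/n.
So |(6n - 11)/(6n + 3) − 1| < eps whenever n > (7/3)/eps.
Take N = (7/3)/eps. If n > N then |(6n - 11)/(6n + 3) − 1| ≤ (7/3)/n < eps.

N = (7/3)/eps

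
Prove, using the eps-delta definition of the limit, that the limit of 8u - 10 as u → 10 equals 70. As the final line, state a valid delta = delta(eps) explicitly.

Fix eps > 0. We need delta > 0 so that 0 < |u − 10| < delta implies |(8u - 10) − 70| < eps.
Since (8u - 10) − 70 = 8(u − 10), we have |(8u - 10) − 70| = 8|u − 10|.
So 8|u − 10| < eps exactly when |u − 10| < eps/8.
Take delta = eps/8. If 0 < |u − 10| < delta then |(8u - 10) − 70| = 8|u − 10| < 8·(eps/8) = eps.

delta = eps/8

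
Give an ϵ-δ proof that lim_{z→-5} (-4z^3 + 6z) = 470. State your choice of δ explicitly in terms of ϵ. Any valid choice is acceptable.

Let ϵ > 0 be given. We want δ > 0 such that 0 < |z + 5| < δ implies |(-4z^3 + 6z) − 470| < ϵ.
(-4z^3 + 6z) − 470 = -4z^3 + 6z - 470 = (z + 5)(-4z^2 + 20z - 94).
So |(-4z^3 + 6z) − 470| = |z + 5|·|-4z^2 + 20z - 94|.
Assume first that |z + 5| < 2, so |z| < 7. Then |-4z^2 + 20z - 94| ≤ 4·7^2 + 20·7 + 94 = 430.
Hence |(-4z^3 + 6z) − 470| ≤ 430|z + 5| < ϵ provided |z + 5| < ϵ/430.
Take δ = min(2, ϵ/430). Then 0 < |z + 5| < δ gives both |z + 5| < 2 and |z + 5| < ϵ/430, so |(-4z^3 + 6z) − 470| < ϵ.

δ = min(2, ϵ/430)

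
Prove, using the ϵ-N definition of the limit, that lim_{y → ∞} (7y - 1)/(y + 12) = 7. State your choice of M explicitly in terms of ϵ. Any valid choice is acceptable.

M = 85/ϵ

Suppose ϵ > 0. We seek M > 0 such that y > M implies |(7y - 1)/(y + 12) − 7| < ϵ.
(7y - 1)/(y + 12) − 7 = ((7y - 1) − 7(y + 12)) / ((y + 12)) = -85/((y + 12)).
For y > 0 we have y + 12 > y, so |(7y - 1)/(y + 12) − 7| = 85/((y + 12)) < 85/(y) = 85/y.
Thus |(7y - 1)/(y + 12) − 7| < ϵ whenever y > 85/ϵ.
Take M = 85/ϵ. If y > M then |(7y - 1)/(y + 12) − 7| < 85/y < ϵ.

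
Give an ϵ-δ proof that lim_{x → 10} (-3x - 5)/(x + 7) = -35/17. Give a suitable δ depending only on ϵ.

δ = min(17/2, (289/32)ϵ)

Let ϵ > 0. We want δ > 0 with 0 < |x − 10| < δ ⇒ |(-3x - 5)/(x + 7) + 35/17| < ϵ.
Combining over a common denominator, (-3x - 5)/(x + 7) + 35/17 = [(-3x - 5)·17 − (-35)·(x + 7)] / [17·(x + 7)] = -16(x − 10) / (17(x + 7)).
So |(-3x - 5)/(x + 7) + 35/17| = 16|x − 10| / (17·|x + 7|).
Restrict δ ≤ 17/2. Then |x − 10| < 17/2 gives |x + 7| = |(x − 10) + 17| ≥ 17 − 17/2 = 17/2.
Hence |(-3x - 5)/(x + 7) + 35/17| < 16|x − 10|/(17·(17/2)) = (32/289)|x − 10|, which is < ϵ once |x − 10| < (289/32)ϵ.
Take δ = min(17/2, (289/32)ϵ). Then 0 < |x − 10| < δ forces both bounds, so |(-3x - 5)/(x + 7) + 35/17| < ϵ.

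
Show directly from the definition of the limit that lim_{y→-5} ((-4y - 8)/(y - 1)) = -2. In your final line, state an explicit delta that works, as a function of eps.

delta = min(3, (3/2)eps)

Suppose eps > 0. We want delta > 0 with 0 < |y + 5| < delta ⇒ |(-4y - 8)/(y - 1) + 2| < eps.
Combining over a common denominator, (-4y - 8)/(y - 1) + 2 = [(-4y - 8)·(-6) − 12·(y - 1)] / [(-6)·(y - 1)] = 12(y + 5) / ((-6)(y - 1)).
So |(-4y - 8)/(y - 1) + 2| = 12|y + 5| / (6·|y − 1|).
Require delta ≤ 3, so |y − 1| ≥ |-6| − |y + 5| > 6 − 3 = 3.
Hence |(-4y - 8)/(y - 1) + 2| < 12|y + 5|/(6·3) = (2/3)|y + 5|, which is < eps once |y + 5| < (3/2)eps.
Take delta = min(3, (3/2)eps). Then 0 < |y + 5| < delta forces both bounds, so |(-4y - 8)/(y - 1) + 2| < eps.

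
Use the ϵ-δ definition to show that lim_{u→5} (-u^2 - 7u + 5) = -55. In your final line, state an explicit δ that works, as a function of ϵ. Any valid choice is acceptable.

Let ϵ > 0 be given. We want δ > 0 such that 0 < |u − 5| < δ implies |(-u^2 - 7u + 5) + 55| < ϵ.
(-u^2 - 7u + 5) + 55 = -u^2 - 7u + 60 = (u − 5)(-u - 12).
So |(-u^2 - 7u + 5) + 55| = |u − 5|·|-u - 12|.
Assume first that |u − 5| < 2, so |u| < 7. Then |-u - 12| ≤ 7 + 12 = 19.
Hence |(-u^2 - 7u + 5) + 55| ≤ 19|u − 5| < ϵ provided |u − 5| < ϵ/19.
Take δ = min(2, ϵ/19). Then 0 < |u − 5| < δ gives both |u − 5| < 2 and |u − 5| < ϵ/19, so |(-u^2 - 7u + 5) + 55| < ϵ.

δ = min(2, ϵ/19)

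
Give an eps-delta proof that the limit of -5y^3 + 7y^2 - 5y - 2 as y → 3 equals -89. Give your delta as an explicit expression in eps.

delta = min(2, eps/194)

Let eps > 0. We want delta > 0 such that 0 < |y − 3| < delta implies |(-5y^3 + 7y^2 - 5y - 2) + 89| < eps.
(-5y^3 + 7y^2 - 5y - 2) + 89 = -5y^3 + 7y^2 - 5y + 87 = (y − 3)(-5y^2 - 8y - 29).
So |(-5y^3 + 7y^2 - 5y - 2) + 89| = |y − 3|·|-5y^2 - 8y - 29|.
Require delta ≤ 2. Then |y − 3| < 2 gives |y| < 5, and by the triangle inequality |-5y^2 - 8y - 29| ≤ 5·5^2 + 8·5 + 29 = 194.
Hence |(-5y^3 + 7y^2 - 5y - 2) + 89| ≤ 194|y − 3| < eps provided |y − 3| < eps/194.
Choosing delta = min(2, eps/194) ensures both conditions, hence |(-5y^3 + 7y^2 - 5y - 2) + 89| < eps.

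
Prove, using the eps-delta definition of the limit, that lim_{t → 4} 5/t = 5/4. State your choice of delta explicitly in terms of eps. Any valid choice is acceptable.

Fix eps > 0. We seek delta > 0 such that 0 < |t − 4| < delta implies |5/t − (5/4)| < eps.
|5/t − (5/4)| = 5·|4 − t|/(4·|t|) = 5|t − 4|/(4|t|).
Require delta ≤ 2 so that |t| > 4 − 2 = 2, hence 4|t| > 8.
Then |5/t − (5/4)| < 5|t − 4|/8, which is < eps when |t − 4| < (8/5)eps.
Take delta = min(2, (8/5)eps). Then 0 < |t − 4| < delta gives both |t − 4| < 2 and |t − 4| < (8/5)eps, so |5/t − (5/4)| < eps.

delta = min(2, (8/5)eps)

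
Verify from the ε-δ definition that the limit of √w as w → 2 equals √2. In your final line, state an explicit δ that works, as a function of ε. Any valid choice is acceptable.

δ = min(2, √2·ε)

Let ε > 0. We want δ > 0 such that 0 < |w − 2| < δ implies |√w − √2| < ε.
Multiplying by the conjugate, |√w − √2| = |w − 2|/(√w + √2).
Restrict δ ≤ 2 so that |w − 2| < 2 forces w > 0, and then √w + √2 > √2.
Hence |√w − √2| < |w − 2|/√2, which is < ε once |w − 2| < √2·ε.
Take δ = min(2, √2·ε). If 0 < |w − 2| < δ then w > 0 and |√w − √2| < |w − 2|/√2 < ε.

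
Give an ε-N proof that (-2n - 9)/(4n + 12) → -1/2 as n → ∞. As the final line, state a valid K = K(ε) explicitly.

Fix ε > 0. For n ≥ 1, |(-2n - 9)/(4n + 12) + 1/2| = |-12|/(4(4n + 12)) = 12/(4(4n + 12)).
Since 4n + 12 ≥ 4n for n ≥ 1, this is ≤ 12/(4·4n) = (3/4)/n.
So |(-2n - 9)/(4n + 12) + 1/2| < ε whenever n > (3/4)/ε.
Take K = (3/4)/ε. If n > K then |(-2n - 9)/(4n + 12) + 1/2| ≤ (3/4)/n < ε.

K = (3/4)/ε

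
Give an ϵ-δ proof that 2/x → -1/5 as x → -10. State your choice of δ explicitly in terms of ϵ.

Let ϵ > 0. We seek δ > 0 such that 0 < |x + 10| < δ implies |2/x + 1/5| < ϵ.
|2/x + 1/5| = 2·|-10 − x|/(10·|x|) = 2|x + 10|/(10|x|).
Restrict δ ≤ 5. Then |x + 10| < 5 gives |x| > 5, so 10|x| > 50.
Then |2/x + 1/5| < 2|x + 10|/50, which is < ϵ when |x + 10| < 25ϵ.
Take δ = min(5, 25ϵ). Then 0 < |x + 10| < δ gives both |x + 10| < 5 and |x + 10| < 25ϵ, so |2/x + 1/5| < ϵ.

δ = min(5, 25ϵ)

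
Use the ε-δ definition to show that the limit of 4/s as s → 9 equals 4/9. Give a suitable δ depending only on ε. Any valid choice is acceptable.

Fix ε > 0. We seek δ > 0 such that 0 < |s − 9| < δ implies |4/s − (4/9)| < ε.
|4/s − (4/9)| = 4·|9 − s|/(9·|s|) = 4|s − 9|/(9|s|).
Require δ ≤ 9/2 so that |s| > 9 − 9/2 = 9/2, hence 9|s| > 81/2.
Then |4/s − (4/9)| < 4|s − 9|/(81/2), which is < ε when |s − 9| < (81/8)ε.
Take δ = min(9/2, (81/8)ε). Then 0 < |s − 9| < δ gives both |s − 9| < 9/2 and |s − 9| < (81/8)ε, so |4/s − (4/9)| < ε.

δ = min(9/2, (81/8)ε)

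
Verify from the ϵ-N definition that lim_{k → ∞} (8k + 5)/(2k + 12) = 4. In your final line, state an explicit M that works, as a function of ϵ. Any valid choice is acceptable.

Let ϵ > 0. For k ≥ 1, |(8k + 5)/(2k + 12) − 4| = |-86|/(2(2k + 12)) = 86/(2(2k + 12)).
Since 2k + 12 ≥ 2k for k ≥ 1, this is ≤ 86/(2·2k) = (43/2)/k.
So |(8k + 5)/(2k + 12) − 4| < ϵ whenever k > (43/2)/ϵ.
Take M = (43/2)/ϵ. If k > M then |(8k + 5)/(2k + 12) − 4| ≤ (43/2)/k < ϵ.

M = (43/2)/ϵ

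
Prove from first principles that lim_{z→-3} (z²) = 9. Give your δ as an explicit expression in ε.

Let ε > 0 be given. We seek δ > 0 with 0 < |z + 3| < δ ⇒ |z² − 9| < ε.
Factor: z² − 9 = (z + 3)(z - 3), so |z² − 9| = |z + 3|·|z - 3|.
Restrict δ ≤ 2. Then |z + 3| < 2 gives |z| < 5, so by the triangle inequality |z - 3| ≤ 5 + 3 = 8.
Hence |z² − 9| ≤ 8|z + 3|, which is < ε once |z + 3| < ε/8.
Take δ = min(2, ε/8). If 0 < |z + 3| < δ then both bounds hold and |z² − 9| ≤ 8|z + 3| < 8·(ε/8) = ε.

δ = min(2, ε/8)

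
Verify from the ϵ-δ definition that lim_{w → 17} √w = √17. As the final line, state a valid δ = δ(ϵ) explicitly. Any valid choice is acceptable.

δ = min(17, √17·ϵ)

Suppose ϵ > 0. We want δ > 0 such that 0 < |w − 17| < δ implies |√w − √17| < ϵ.
Multiplying by the conjugate, |√w − √17| = |w − 17|/(√w + √17).
Restrict δ ≤ 17 so that |w − 17| < 17 forces w > 0, and then √w + √17 > √17.
Hence |√w − √17| < |w − 17|/√17, which is < ϵ once |w − 17| < √17·ϵ.
Take δ = min(17, √17·ϵ). If 0 < |w − 17| < δ then w > 0 and |√w − √17| < |w − 17|/√17 < ϵ.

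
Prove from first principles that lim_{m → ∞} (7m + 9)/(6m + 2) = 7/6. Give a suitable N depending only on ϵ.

Suppose ϵ > 0. For m ≥ 1, |(7m + 9)/(6m + 2) − (7/6)| = |40|/(6(6m + 2)) = 40/(6(6m + 2)).
Since 6m + 2 ≥ 6m for m ≥ 1, this is ≤ 40/(6·6m) = (10/9)/m.
So |(7m + 9)/(6m + 2) − (7/6)| < ϵ whenever m > (10/9)/ϵ.
Take N = (10/9)/ϵ. If m > N then |(7m + 9)/(6m + 2) − (7/6)| ≤ (10/9)/m < ϵ.

N = (10/9)/ϵ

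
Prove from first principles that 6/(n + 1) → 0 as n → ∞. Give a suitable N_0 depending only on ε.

Let ε > 0. For n ≥ 1, |6/(n + 1) − 0| = 6/(n + 1) ≤ 6/n.
We need 6/n < ε, i.e. n > 6/ε.
Take N_0 = 6/ε. If n > N_0 then |6/(n + 1)| ≤ 6/n < ε.

N_0 = 6/ε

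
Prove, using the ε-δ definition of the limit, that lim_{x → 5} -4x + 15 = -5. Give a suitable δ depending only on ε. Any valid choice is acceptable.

Fix ε > 0. We need δ > 0 so that 0 < |x − 5| < δ implies |(-4x + 15) + 5| < ε.
|(-4x + 15) + 5| = |-4x + 20| = 4|x − 5|.
Thus it suffices that |x − 5| < ε/4.
Take δ = ε/4. If 0 < |x − 5| < δ then |(-4x + 15) + 5| = 4|x − 5| < 4·(ε/4) = ε.

δ = ε/4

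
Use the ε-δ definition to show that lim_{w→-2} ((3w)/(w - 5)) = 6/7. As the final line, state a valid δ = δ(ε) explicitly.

Let ε > 0 be given. We want δ > 0 with 0 < |w + 2| < δ ⇒ |(3w)/(w - 5) − (6/7)| < ε.
Combining over a common denominator, (3w)/(w - 5) − (6/7) = [(3w)·(-7) − (-6)·(w - 5)] / [(-7)·(w - 5)] = -15(w + 2) / ((-7)(w - 5)).
So |(3w)/(w - 5) − (6/7)| = 15|w + 2| / (7·|w − 5|).
Restrict δ ≤ 7/2. Then |w + 2| < 7/2 gives |w − 5| = |(w + 2) + (-7)| ≥ 7 − 7/2 = 7/2.
Hence |(3w)/(w - 5) − (6/7)| < 15|w + 2|/(7·(7/2)) = (30/49)|w + 2|, which is < ε once |w + 2| < (49/30)ε.
Take δ = min(7/2, (49/30)ε). Then 0 < |w + 2| < δ forces both bounds, so |(3w)/(w - 5) − (6/7)| < ε.

δ = min(7/2, (49/30)ε)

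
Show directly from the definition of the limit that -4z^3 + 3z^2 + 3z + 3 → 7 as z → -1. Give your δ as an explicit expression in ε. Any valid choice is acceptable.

δ = min(1, ε/34)

Let ε > 0 be given. We want δ > 0 such that 0 < |z + 1| < δ implies |(-4z^3 + 3z^2 + 3z + 3) − 7| < ε.
(-4z^3 + 3z^2 + 3z + 3) − 7 = -4z^3 + 3z^2 + 3z - 4 = (z + 1)(-4z^2 + 7z - 4).
So |(-4z^3 + 3z^2 + 3z + 3) − 7| = |z + 1|·|-4z^2 + 7z - 4|.
Require δ ≤ 1. Then |z + 1| < 1 gives |z| < 2, and by the triangle inequality |-4z^2 + 7z - 4| ≤ 4·2^2 + 7·2 + 4 = 34.
Hence |(-4z^3 + 3z^2 + 3z + 3) − 7| ≤ 34|z + 1| < ε provided |z + 1| < ε/34.
Choosing δ = min(1, ε/34) ensures both conditions, hence |(-4z^3 + 3z^2 + 3z + 3) − 7| < ε.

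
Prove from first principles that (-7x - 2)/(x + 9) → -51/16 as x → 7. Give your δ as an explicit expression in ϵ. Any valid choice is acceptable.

Fix ϵ > 0. We want δ > 0 with 0 < |x − 7| < δ ⇒ |(-7x - 2)/(x + 9) + 51/16| < ϵ.
Combining over a common denominator, (-7x - 2)/(x + 9) + 51/16 = [(-7x - 2)·16 − (-51)·(x + 9)] / [16·(x + 9)] = -61(x − 7) / (16(x + 9)).
So |(-7x - 2)/(x + 9) + 51/16| = 61|x − 7| / (16·|x + 9|).
Restrict δ ≤ 8. Then |x − 7| < 8 gives |x + 9| = |(x − 7) + 16| ≥ 16 − 8 = 8.
Hence |(-7x - 2)/(x + 9) + 51/16| < 61|x − 7|/(16·8) = (61/128)|x − 7|, which is < ϵ once |x − 7| < (128/61)ϵ.
Take δ = min(8, (128/61)ϵ). Then 0 < |x − 7| < δ forces both bounds, so |(-7x - 2)/(x + 9) + 51/16| < ϵ.

δ = min(8, (128/61)ϵ)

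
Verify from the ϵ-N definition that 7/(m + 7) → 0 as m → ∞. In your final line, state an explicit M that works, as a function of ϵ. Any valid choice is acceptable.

Let ϵ > 0. For m ≥ 1, |7/(m + 7) − 0| = 7/(m + 7) ≤ 7/m.
We need 7/m < ϵ, i.e. m > 7/ϵ.
Take M = 7/ϵ. If m > M then |7/(m + 7)| ≤ 7/m < ϵ.

M = 7/ϵ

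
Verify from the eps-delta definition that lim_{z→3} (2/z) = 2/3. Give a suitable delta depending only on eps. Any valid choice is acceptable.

delta = min(3/2, (9/4)eps)

Fix eps > 0. We seek delta > 0 such that 0 < |z − 3| < delta implies |2/z − (2/3)| < eps.
|2/z − (2/3)| = 2·|3 − z|/(3·|z|) = 2|z − 3|/(3|z|).
Restrict delta ≤ 3/2. Then |z − 3| < 3/2 gives |z| > 3/2, so 3|z| > 9/2.
Then |2/z − (2/3)| < 2|z − 3|/(9/2), which is < eps when |z − 3| < (9/4)eps.
Take delta = min(3/2, (9/4)eps). Then 0 < |z − 3| < delta gives both |z − 3| < 3/2 and |z − 3| < (9/4)eps, so |2/z − (2/3)| < eps.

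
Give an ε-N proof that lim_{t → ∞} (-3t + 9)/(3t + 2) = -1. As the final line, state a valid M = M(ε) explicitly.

Let ε > 0. We seek M > 0 such that t > M implies |(-3t + 9)/(3t + 2) + 1| < ε.
(-3t + 9)/(3t + 2) + 1 = (3(-3t + 9) − (-3)(3t + 2)) / (3(3t + 2)) = 33/(3(3t + 2)).
For t > 0 we have 3t + 2 > 3t, so |(-3t + 9)/(3t + 2) + 1| = 33/(3(3t + 2)) < 33/(3·3t) = (11/3)/t.
Thus |(-3t + 9)/(3t + 2) + 1| < ε whenever t > (11/3)/ε.
Take M = (11/3)/ε. If t > M then |(-3t + 9)/(3t + 2) + 1| < (11/3)/t < ε.

M = (11/3)/ε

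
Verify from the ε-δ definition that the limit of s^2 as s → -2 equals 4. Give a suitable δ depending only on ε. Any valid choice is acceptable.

Let ε > 0 be given. We seek δ > 0 with 0 < |s + 2| < δ ⇒ |s^2 − 4| < ε.
Factor: s^2 − 4 = (s + 2)(s - 2), so |s^2 − 4| = |s + 2|·|s - 2|.
Impose δ ≤ 1 so that |s| < 3; then |s - 2| ≤ 5.
Hence |s^2 − 4| ≤ 5|s + 2|, which is < ε once |s + 2| < ε/5.
Take δ = min(1, ε/5). If 0 < |s + 2| < δ then both bounds hold and |s^2 − 4| ≤ 5|s + 2| < 5·(ε/5) = ε.

δ = min(1, ε/5)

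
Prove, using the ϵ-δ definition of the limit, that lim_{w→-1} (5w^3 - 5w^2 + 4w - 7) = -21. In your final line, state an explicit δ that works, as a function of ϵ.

δ = min(1, ϵ/54)

Let ϵ > 0. We want δ > 0 such that 0 < |w + 1| < δ implies |(5w^3 - 5w^2 + 4w - 7) + 21| < ϵ.
(5w^3 - 5w^2 + 4w - 7) + 21 = 5w^3 - 5w^2 + 4w + 14 = (w + 1)(5w^2 - 10w + 14).
So |(5w^3 - 5w^2 + 4w - 7) + 21| = |w + 1|·|5w^2 - 10w + 14|.
Require δ ≤ 1. Then |w + 1| < 1 gives |w| < 2, and by the triangle inequality |5w^2 - 10w + 14| ≤ 5·2^2 + 10·2 + 14 = 54.
Hence |(5w^3 - 5w^2 + 4w - 7) + 21| ≤ 54|w + 1| < ϵ provided |w + 1| < ϵ/54.
Take δ = min(1, ϵ/54). Then 0 < |w + 1| < δ gives both |w + 1| < 1 and |w + 1| < ϵ/54, so |(5w^3 - 5w^2 + 4w - 7) + 21| < ϵ.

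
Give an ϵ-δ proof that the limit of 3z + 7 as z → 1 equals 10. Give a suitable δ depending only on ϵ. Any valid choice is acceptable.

Fix ϵ > 0. We need δ > 0 so that 0 < |z − 1| < δ implies |(3z + 7) − 10| < ϵ.
Since (3z + 7) − 10 = 3(z − 1), we have |(3z + 7) − 10| = 3|z − 1|.
So 3|z − 1| < ϵ exactly when |z − 1| < ϵ/3.
Take δ = ϵ/3. If 0 < |z − 1| < δ then |(3z + 7) − 10| = 3|z − 1| < 3·(ϵ/3) = ϵ.

δ = ϵ/3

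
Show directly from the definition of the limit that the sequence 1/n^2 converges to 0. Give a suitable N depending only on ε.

N = (1/ε)^{1/2}

Fix ε > 0. For n ≥ 1, |1/n^2 − 0| = 1/n^2.
1/n^2 < ε ⇔ n^2 > 1/ε ⇔ n > (1/ε)^{1/2}.
Take N = (1/ε)^{1/2}. Then n > N implies 1/n^2 < ε.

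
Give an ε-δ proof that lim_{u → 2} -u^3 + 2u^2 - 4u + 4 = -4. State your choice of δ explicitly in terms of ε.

δ = min(2, ε/20)

Let ε > 0 be given. We want δ > 0 such that 0 < |u − 2| < δ implies |(-u^3 + 2u^2 - 4u + 4) + 4| < ε.
(-u^3 + 2u^2 - 4u + 4) + 4 = -u^3 + 2u^2 - 4u + 8 = (u − 2)(-u^2 - 4).
So |(-u^3 + 2u^2 - 4u + 4) + 4| = |u − 2|·|-u^2 - 4|.
Assume first that |u − 2| < 2, so |u| < 4. Then |-u^2 - 4| ≤ 4^2 + 4 = 20.
Hence |(-u^3 + 2u^2 - 4u + 4) + 4| ≤ 20|u − 2| < ε provided |u − 2| < ε/20.
Choosing δ = min(2, ε/20) ensures both conditions, hence |(-u^3 + 2u^2 - 4u + 4) + 4| < ε.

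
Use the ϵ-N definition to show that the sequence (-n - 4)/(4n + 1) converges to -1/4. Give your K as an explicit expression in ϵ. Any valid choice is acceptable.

K = (15/16)/ϵ

Let ϵ > 0. For n ≥ 1, |(-n - 4)/(4n + 1) + 1/4| = |-15|/(4(4n + 1)) = 15/(4(4n + 1)).
Since 4n + 1 ≥ 4n for n ≥ 1, this is ≤ 15/(4·4n) = (15/16)/n.
So |(-n - 4)/(4n + 1) + 1/4| < ϵ whenever n > (15/16)/ϵ.
Take K = (15/16)/ϵ. If n > K then |(-n - 4)/(4n + 1) + 1/4| ≤ (15/16)/n < ϵ.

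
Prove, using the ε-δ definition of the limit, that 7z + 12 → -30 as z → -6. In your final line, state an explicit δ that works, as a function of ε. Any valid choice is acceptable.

Let ε > 0 be given. We need δ > 0 so that 0 < |z + 6| < δ implies |(7z + 12) + 30| < ε.
Since (7z + 12) + 30 = 7(z + 6), we have |(7z + 12) + 30| = 7|z + 6|.
Thus it suffices that |z + 6| < ε/7.
Choosing δ = ε/7 gives |(7z + 12) + 30| = 7|z + 6| < ε whenever |z + 6| < δ.

δ = ε/7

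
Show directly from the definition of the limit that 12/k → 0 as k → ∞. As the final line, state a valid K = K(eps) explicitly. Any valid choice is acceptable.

K = 12/eps

Fix eps > 0. For k ≥ 1, |12/k − 0| = 12/(k) ≤ 12/k.
We need 12/k < eps, i.e. k > 12/eps.
Take K = 12/eps. If k > K then |12/k| ≤ 12/k < eps.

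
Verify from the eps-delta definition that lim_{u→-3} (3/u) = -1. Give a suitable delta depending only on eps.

delta = min(3/2, (3/2)eps)

Let eps > 0. We seek delta > 0 such that 0 < |u + 3| < delta implies |3/u + 1| < eps.
|3/u + 1| = 3·|-3 − u|/(3·|u|) = 3|u + 3|/(3|u|).
Restrict delta ≤ 3/2. Then |u + 3| < 3/2 gives |u| > 3/2, so 3|u| > 9/2.
Then |3/u + 1| < 3|u + 3|/(9/2), which is < eps when |u + 3| < (3/2)eps.
Take delta = min(3/2, (3/2)eps). Then 0 < |u + 3| < delta gives both |u + 3| < 3/2 and |u + 3| < (3/2)eps, so |3/u + 1| < eps.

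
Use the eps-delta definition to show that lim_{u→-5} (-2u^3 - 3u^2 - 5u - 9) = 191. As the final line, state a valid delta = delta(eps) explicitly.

delta = min(2, eps/187)

Suppose eps > 0. We want delta > 0 such that 0 < |u + 5| < delta implies |(-2u^3 - 3u^2 - 5u - 9) − 191| < eps.
(-2u^3 - 3u^2 - 5u - 9) − 191 = -2u^3 - 3u^2 - 5u - 200 = (u + 5)(-2u^2 + 7u - 40).
So |(-2u^3 - 3u^2 - 5u - 9) − 191| = |u + 5|·|-2u^2 + 7u - 40|.
Require delta ≤ 2. Then |u + 5| < 2 gives |u| < 7, and by the triangle inequality |-2u^2 + 7u - 40| ≤ 2·7^2 + 7·7 + 40 = 187.
Hence |(-2u^3 - 3u^2 - 5u - 9) − 191| ≤ 187|u + 5| < eps provided |u + 5| < eps/187.
Take delta = min(2, eps/187). Then 0 < |u + 5| < delta gives both |u + 5| < 2 and |u + 5| < eps/187, so |(-2u^3 - 3u^2 - 5u - 9) − 191| < eps.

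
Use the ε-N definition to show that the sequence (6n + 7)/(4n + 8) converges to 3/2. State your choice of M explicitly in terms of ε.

Let ε > 0 be given. For n ≥ 1, |(6n + 7)/(4n + 8) − (3/2)| = |-20|/(4(4n + 8)) = 20/(4(4n + 8)).
Since 4n + 8 ≥ 4n for n ≥ 1, this is ≤ 20/(4·4n) = (5/4)/n.
So |(6n + 7)/(4n + 8) − (3/2)| < ε whenever n > (5/4)/ε.
Take M = (5/4)/ε. If n > M then |(6n + 7)/(4n + 8) − (3/2)| ≤ (5/4)/n < ε.

M = (5/4)/ε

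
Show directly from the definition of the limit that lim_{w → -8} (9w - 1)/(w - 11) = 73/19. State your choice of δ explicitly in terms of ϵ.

Suppose ϵ > 0. We want δ > 0 with 0 < |w + 8| < δ ⇒ |(9w - 1)/(w - 11) − (73/19)| < ϵ.
Combining over a common denominator, (9w - 1)/(w - 11) − (73/19) = [(9w - 1)·(-19) − (-73)·(w - 11)] / [(-19)·(w - 11)] = -98(w + 8) / ((-19)(w - 11)).
So |(9w - 1)/(w - 11) − (73/19)| = 98|w + 8| / (19·|w − 11|).
Require δ ≤ 19/2, so |w − 11| ≥ |-19| − |w + 8| > 19 − 19/2 = 19/2.
Hence |(9w - 1)/(w - 11) − (73/19)| < 98|w + 8|/(19·(19/2)) = (196/361)|w + 8|, which is < ϵ once |w + 8| < (361/196)ϵ.
Take δ = min(19/2, (361/196)ϵ). Then 0 < |w + 8| < δ forces both bounds, so |(9w - 1)/(w - 11) − (73/19)| < ϵ.

δ = min(19/2, (361/196)ϵ)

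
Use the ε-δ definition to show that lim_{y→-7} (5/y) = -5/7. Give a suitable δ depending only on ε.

δ = min(7/2, (49/10)ε)

Fix ε > 0. We seek δ > 0 such that 0 < |y + 7| < δ implies |5/y + 5/7| < ε.
|5/y + 5/7| = 5·|-7 − y|/(7·|y|) = 5|y + 7|/(7|y|).
Require δ ≤ 7/2 so that |y| > 7 − 7/2 = 7/2, hence 7|y| > 49/2.
Then |5/y + 5/7| < 5|y + 7|/(49/2), which is < ε when |y + 7| < (49/10)ε.
Take δ = min(7/2, (49/10)ε). Then 0 < |y + 7| < δ gives both |y + 7| < 7/2 and |y + 7| < (49/10)ε, so |5/y + 5/7| < ε.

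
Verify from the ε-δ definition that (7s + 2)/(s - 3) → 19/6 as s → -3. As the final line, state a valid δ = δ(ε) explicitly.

Let ε > 0 be given. We want δ > 0 with 0 < |s + 3| < δ ⇒ |(7s + 2)/(s - 3) − (19/6)| < ε.
Combining over a common denominator, (7s + 2)/(s - 3) − (19/6) = [(7s + 2)·(-6) − (-19)·(s - 3)] / [(-6)·(s - 3)] = -23(s + 3) / ((-6)(s - 3)).
So |(7s + 2)/(s - 3) − (19/6)| = 23|s + 3| / (6·|s − 3|).
Require δ ≤ 3, so |s − 3| ≥ |-6| − |s + 3| > 6 − 3 = 3.
Hence |(7s + 2)/(s - 3) − (19/6)| < 23|s + 3|/(6·3) = (23/18)|s + 3|, which is < ε once |s + 3| < (18/23)ε.
Take δ = min(3, (18/23)ε). Then 0 < |s + 3| < δ forces both bounds, so |(7s + 2)/(s - 3) − (19/6)| < ε.

δ = min(3, (18/23)ε)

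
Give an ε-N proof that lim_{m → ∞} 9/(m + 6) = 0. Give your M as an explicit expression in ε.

Let ε > 0. For m ≥ 1, |9/(m + 6) − 0| = 9/(m + 6) ≤ 9/m.
We need 9/m < ε, i.e. m > 9/ε.
Take M = 9/ε. If m > M then |9/(m + 6)| ≤ 9/m < ε.

M = 9/ε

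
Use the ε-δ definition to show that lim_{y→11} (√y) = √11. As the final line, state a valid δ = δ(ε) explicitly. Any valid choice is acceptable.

δ = min(11, √11·ε)

Suppose ε > 0. We want δ > 0 such that 0 < |y − 11| < δ implies |√y − √11| < ε.
Multiplying by the conjugate, |√y − √11| = |y − 11|/(√y + √11).
Restrict δ ≤ 11 so that |y − 11| < 11 forces y > 0, and then √y + √11 > √11.
Hence |√y − √11| < |y − 11|/√11, which is < ε once |y − 11| < √11·ε.
Take δ = min(11, √11·ε). If 0 < |y − 11| < δ then y > 0 and |√y − √11| < |y − 11|/√11 < ε.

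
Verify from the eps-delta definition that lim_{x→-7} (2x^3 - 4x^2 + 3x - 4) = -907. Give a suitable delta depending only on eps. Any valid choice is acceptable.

Fix eps > 0. We want delta > 0 such that 0 < |x + 7| < delta implies |(2x^3 - 4x^2 + 3x - 4) + 907| < eps.
(2x^3 - 4x^2 + 3x - 4) + 907 = 2x^3 - 4x^2 + 3x + 903 = (x + 7)(2x^2 - 18x + 129).
So |(2x^3 - 4x^2 + 3x - 4) + 907| = |x + 7|·|2x^2 - 18x + 129|.
Assume first that |x + 7| < 1, so |x| < 8. Then |2x^2 - 18x + 129| ≤ 2·8^2 + 18·8 + 129 = 401.
Hence |(2x^3 - 4x^2 + 3x - 4) + 907| ≤ 401|x + 7| < eps provided |x + 7| < eps/401.
Choosing delta = min(1, eps/401) ensures both conditions, hence |(2x^3 - 4x^2 + 3x - 4) + 907| < eps.

delta = min(1, eps/401)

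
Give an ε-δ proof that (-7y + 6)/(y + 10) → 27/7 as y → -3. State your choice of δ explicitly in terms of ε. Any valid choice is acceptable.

Suppose ε > 0. We want δ > 0 with 0 < |y + 3| < δ ⇒ |(-7y + 6)/(y + 10) − (27/7)| < ε.
Combining over a common denominator, (-7y + 6)/(y + 10) − (27/7) = [(-7y + 6)·7 − 27·(y + 10)] / [7·(y + 10)] = -76(y + 3) / (7(y + 10)).
So |(-7y + 6)/(y + 10) − (27/7)| = 76|y + 3| / (7·|y + 10|).
Require δ ≤ 7/2, so |y + 10| ≥ |7| − |y + 3| > 7 − 7/2 = 7/2.
Hence |(-7y + 6)/(y + 10) − (27/7)| < 76|y + 3|/(7·(7/2)) = (152/49)|y + 3|, which is < ε once |y + 3| < (49/152)ε.
Take δ = min(7/2, (49/152)ε). Then 0 < |y + 3| < δ forces both bounds, so |(-7y + 6)/(y + 10) − (27/7)| < ε.

δ = min(7/2, (49/152)ε)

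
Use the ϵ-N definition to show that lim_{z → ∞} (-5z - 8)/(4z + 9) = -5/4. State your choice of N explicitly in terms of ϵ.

N = (13/16)/ϵ

Let ϵ > 0 be given. We seek N > 0 such that z > N implies |(-5z - 8)/(4z + 9) + 5/4| < ϵ.
(-5z - 8)/(4z + 9) + 5/4 = (4(-5z - 8) − (-5)(4z + 9)) / (4(4z + 9)) = 13/(4(4z + 9)).
For z > 0 we have 4z + 9 > 4z, so |(-5z - 8)/(4z + 9) + 5/4| = 13/(4(4z + 9)) < 13/(4·4z) = (13/16)/z.
Thus |(-5z - 8)/(4z + 9) + 5/4| < ϵ whenever z > (13/16)/ϵ.
Take N = (13/16)/ϵ. If z > N then |(-5z - 8)/(4z + 9) + 5/4| < (13/16)/z < ϵ.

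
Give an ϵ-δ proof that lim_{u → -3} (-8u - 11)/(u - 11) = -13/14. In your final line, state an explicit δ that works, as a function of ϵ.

δ = min(7, (98/99)ϵ)

Suppose ϵ > 0. We want δ > 0 with 0 < |u + 3| < δ ⇒ |(-8u - 11)/(u - 11) + 13/14| < ϵ.
Combining over a common denominator, (-8u - 11)/(u - 11) + 13/14 = [(-8u - 11)·(-14) − 13·(u - 11)] / [(-14)·(u - 11)] = 99(u + 3) / ((-14)(u - 11)).
So |(-8u - 11)/(u - 11) + 13/14| = 99|u + 3| / (14·|u − 11|).
Require δ ≤ 7, so |u − 11| ≥ |-14| − |u + 3| > 14 − 7 = 7.
Hence |(-8u - 11)/(u - 11) + 13/14| < 99|u + 3|/(14·7) = (99/98)|u + 3|, which is < ϵ once |u + 3| < (98/99)ϵ.
Take δ = min(7, (98/99)ϵ). Then 0 < |u + 3| < δ forces both bounds, so |(-8u - 11)/(u - 11) + 13/14| < ϵ.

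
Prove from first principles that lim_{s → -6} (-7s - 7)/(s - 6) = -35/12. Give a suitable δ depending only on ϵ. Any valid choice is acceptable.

Fix ϵ > 0. We want δ > 0 with 0 < |s + 6| < δ ⇒ |(-7s - 7)/(s - 6) + 35/12| < ϵ.
Combining over a common denominator, (-7s - 7)/(s - 6) + 35/12 = [(-7s - 7)·(-12) − 35·(s - 6)] / [(-12)·(s - 6)] = 49(s + 6) / ((-12)(s - 6)).
So |(-7s - 7)/(s - 6) + 35/12| = 49|s + 6| / (12·|s − 6|).
Require δ ≤ 6, so |s − 6| ≥ |-12| − |s + 6| > 12 − 6 = 6.
Hence |(-7s - 7)/(s - 6) + 35/12| < 49|s + 6|/(12·6) = (49/72)|s + 6|, which is < ϵ once |s + 6| < (72/49)ϵ.
Take δ = min(6, (72/49)ϵ). Then 0 < |s + 6| < δ forces both bounds, so |(-7s - 7)/(s - 6) + 35/12| < ϵ.

δ = min(6, (72/49)ϵ)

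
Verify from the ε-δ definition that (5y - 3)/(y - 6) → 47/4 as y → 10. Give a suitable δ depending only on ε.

δ = min(2, (8/27)ε)

Let ε > 0. We want δ > 0 with 0 < |y − 10| < δ ⇒ |(5y - 3)/(y - 6) − (47/4)| < ε.
Combining over a common denominator, (5y - 3)/(y - 6) − (47/4) = [(5y - 3)·4 − 47·(y - 6)] / [4·(y - 6)] = -27(y − 10) / (4(y - 6)).
So |(5y - 3)/(y - 6) − (47/4)| = 27|y − 10| / (4·|y − 6|).
Require δ ≤ 2, so |y − 6| ≥ |4| − |y − 10| > 4 − 2 = 2.
Hence |(5y - 3)/(y - 6) − (47/4)| < 27|y − 10|/(4·2) = (27/8)|y − 10|, which is < ε once |y − 10| < (8/27)ε.
Take δ = min(2, (8/27)ε). Then 0 < |y − 10| < δ forces both bounds, so |(5y - 3)/(y - 6) − (47/4)| < ε.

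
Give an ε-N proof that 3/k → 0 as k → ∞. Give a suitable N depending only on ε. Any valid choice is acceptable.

Suppose ε > 0. For k ≥ 1, |3/k − 0| = 3/(k) ≤ 3/k.
We need 3/k < ε, i.e. k > 3/ε.
Take N = 3/ε. If k > N then |3/k| ≤ 3/k < ε.

N = 3/ε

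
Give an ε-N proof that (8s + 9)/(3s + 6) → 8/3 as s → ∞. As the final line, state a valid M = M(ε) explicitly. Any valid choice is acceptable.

M = (7/3)/ε

Let ε > 0. We seek M > 0 such that s > M implies |(8s + 9)/(3s + 6) − (8/3)| < ε.
(8s + 9)/(3s + 6) − (8/3) = (3(8s + 9) − 8(3s + 6)) / (3(3s + 6)) = -21/(3(3s + 6)).
For s > 0 we have 3s + 6 > 3s, so |(8s + 9)/(3s + 6) − (8/3)| = 21/(3(3s + 6)) < 21/(3·3s) = (7/3)/s.
Thus |(8s + 9)/(3s + 6) − (8/3)| < ε whenever s > (7/3)/ε.
Take M = (7/3)/ε. If s > M then |(8s + 9)/(3s + 6) − (8/3)| < (7/3)/s < ε.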